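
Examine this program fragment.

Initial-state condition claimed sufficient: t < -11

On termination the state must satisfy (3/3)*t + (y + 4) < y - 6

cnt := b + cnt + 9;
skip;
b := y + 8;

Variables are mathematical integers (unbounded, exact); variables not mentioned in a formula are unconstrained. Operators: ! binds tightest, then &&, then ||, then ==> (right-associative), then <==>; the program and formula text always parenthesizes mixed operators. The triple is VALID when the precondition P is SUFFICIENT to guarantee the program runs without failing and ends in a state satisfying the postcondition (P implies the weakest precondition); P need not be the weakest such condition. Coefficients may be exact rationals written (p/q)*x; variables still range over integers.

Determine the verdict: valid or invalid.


Working backward. After the program, the postcondition (3/3)*t + (y + 4) < y - 6 must hold; in canonical form it is t < -10.
Before b := y + 8: t < -10
Before skip: t < -10
Before cnt := b + cnt + 9: t < -10
The weakest precondition is t < -10.
Check whether t < -11 implies it.
Every state satisfying the precondition satisfies the weakest precondition: the implication holds.
Answer: valid


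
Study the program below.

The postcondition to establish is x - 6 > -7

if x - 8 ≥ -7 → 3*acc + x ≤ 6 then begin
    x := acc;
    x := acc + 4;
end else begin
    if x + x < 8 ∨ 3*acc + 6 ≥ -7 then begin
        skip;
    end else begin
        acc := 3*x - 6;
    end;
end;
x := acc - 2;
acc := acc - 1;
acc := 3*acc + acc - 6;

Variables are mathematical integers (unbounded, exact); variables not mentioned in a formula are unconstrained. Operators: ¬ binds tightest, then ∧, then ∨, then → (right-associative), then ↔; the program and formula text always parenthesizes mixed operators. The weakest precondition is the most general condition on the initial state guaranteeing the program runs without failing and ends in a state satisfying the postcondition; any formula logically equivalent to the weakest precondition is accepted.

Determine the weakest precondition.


Working backward. After the program, the postcondition x - 6 > -7 must hold; in canonical form it is x > -1.
Before acc := 3*acc + acc - 6: x > -1
Before acc := acc - 1: x > -1
Before x := acc - 2: acc > 1
Then branch requires acc > 1; else branch requires ((2*x < 8 ∨ 3*acc ≥ -13) → acc > 1) ∧ ((¬(2*x < 8 ∨ 3*acc ≥ -13)) → 3*x > 7).
Before the if: ((x ≥ 1 → 3*acc + x ≤ 6) → acc > 1) ∧ ((¬(x ≥ 1 → 3*acc + x ≤ 6)) → (((2*x < 8 ∨ 3*acc ≥ -13) → acc > 1) ∧ ((¬(2*x < 8 ∨ 3*acc ≥ -13)) → 3*x > 7)))
Answer: WP = ((x ≥ 1 → 3*acc + x ≤ 6) → acc > 1) ∧ ((¬(x ≥ 1 → 3*acc + x ≤ 6)) → (((2*x < 8 ∨ 3*acc ≥ -13) → acc > 1) ∧ ((¬(2*x < 8 ∨ 3*acc ≥ -13)) → 3*x > 7)))


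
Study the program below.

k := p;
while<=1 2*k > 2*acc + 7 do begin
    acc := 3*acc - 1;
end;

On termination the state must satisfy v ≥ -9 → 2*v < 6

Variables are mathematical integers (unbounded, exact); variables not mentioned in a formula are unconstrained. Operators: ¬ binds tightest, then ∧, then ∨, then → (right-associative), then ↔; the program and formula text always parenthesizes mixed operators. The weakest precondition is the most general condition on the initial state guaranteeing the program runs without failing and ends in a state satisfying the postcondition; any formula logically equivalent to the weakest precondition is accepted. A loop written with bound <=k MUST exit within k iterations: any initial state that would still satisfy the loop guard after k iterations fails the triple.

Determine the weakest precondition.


Working backward. After the program, v ≥ -9 → 2*v < 6 must hold.
Before the loop (bound <=1), unroll the exhaustion recursion (WP_0 = exit-now case; WP_j = one more guarded iteration, up to j = 1):
  WP_0: (¬(2*k > 2*acc + 7)) ∧ (v ≥ -9 → 2*v < 6)
  WP_1: (2*k > 2*acc + 7 → ((¬(2*k > 6*acc + 5)) ∧ (v ≥ -9 → 2*v < 6))) ∧ ((¬(2*k > 2*acc + 7)) → (v ≥ -9 → 2*v < 6))
So before the loop: (2*k > 2*acc + 7 → ((¬(2*k > 6*acc + 5)) ∧ (v ≥ -9 → 2*v < 6))) ∧ ((¬(2*k > 2*acc + 7)) → (v ≥ -9 → 2*v < 6))
Before k := p: (2*p > 2*acc + 7 → ((¬(2*p > 6*acc + 5)) ∧ (v ≥ -9 → 2*v < 6))) ∧ ((¬(2*p > 2*acc + 7)) → (v ≥ -9 → 2*v < 6))
Answer: WP = (2*p > 2*acc + 7 → ((¬(2*p > 6*acc + 5)) ∧ (v ≥ -9 → 2*v < 6))) ∧ ((¬(2*p > 2*acc + 7)) → (v ≥ -9 → 2*v < 6))


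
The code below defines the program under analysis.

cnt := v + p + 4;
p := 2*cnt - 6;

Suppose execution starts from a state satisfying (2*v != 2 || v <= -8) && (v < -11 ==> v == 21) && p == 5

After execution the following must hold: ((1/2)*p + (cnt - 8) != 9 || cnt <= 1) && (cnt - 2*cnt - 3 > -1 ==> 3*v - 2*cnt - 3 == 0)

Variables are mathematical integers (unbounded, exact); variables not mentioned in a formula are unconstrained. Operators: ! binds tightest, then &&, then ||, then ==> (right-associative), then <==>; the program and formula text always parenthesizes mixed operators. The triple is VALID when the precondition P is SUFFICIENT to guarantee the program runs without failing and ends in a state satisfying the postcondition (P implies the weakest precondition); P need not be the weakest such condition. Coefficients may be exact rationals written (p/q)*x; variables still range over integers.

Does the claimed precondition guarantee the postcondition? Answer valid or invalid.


Working backward. After the program, the postcondition ((1/2)*p + (cnt - 8) != 9 || cnt <= 1) && (cnt - 2*cnt - 3 > -1 ==> 3*v - 2*cnt - 3 == 0) must hold; in canonical form it is (cnt + (1/2)*p != 17 || cnt <= 1) && (cnt < -2 ==> 3*v == 2*cnt + 3).
Before p := 2*cnt - 6: (2*cnt != 20 || cnt <= 1) && (cnt < -2 ==> 3*v == 2*cnt + 3)
Before cnt := v + p + 4: (2*p + 2*v != 12 || p + v <= -3) && (p + v < -6 ==> v == 2*p + 11)
The weakest precondition is (2*p + 2*v != 12 || p + v <= -3) && (p + v < -6 ==> v == 2*p + 11).
Check whether (2*v != 2 || v <= -8) && (v < -11 ==> v == 21) && p == 5 implies it.
Every state satisfying the precondition satisfies the weakest precondition: the implication holds.
Answer: valid


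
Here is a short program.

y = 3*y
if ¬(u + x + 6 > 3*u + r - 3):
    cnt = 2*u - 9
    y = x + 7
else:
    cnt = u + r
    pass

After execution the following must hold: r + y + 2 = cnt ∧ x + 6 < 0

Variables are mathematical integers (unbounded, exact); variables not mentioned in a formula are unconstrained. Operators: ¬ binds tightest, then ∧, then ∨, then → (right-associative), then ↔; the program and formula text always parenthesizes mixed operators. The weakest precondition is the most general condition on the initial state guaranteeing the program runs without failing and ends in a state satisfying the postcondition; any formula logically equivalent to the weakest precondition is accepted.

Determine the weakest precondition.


Working backward. After the program, the postcondition r + y + 2 = cnt ∧ x + 6 < 0 must hold; in canonical form it is r + y = cnt - 2 ∧ x < -6.
Then branch requires r + x = 2*u - 18 ∧ x < -6; else branch requires y = u - 2 ∧ x < -6.
Before the if: ((¬(x > r + 2*u - 9)) → (r + x = 2*u - 18 ∧ x < -6)) ∧ (x > r + 2*u - 9 → (y = u - 2 ∧ x < -6))
Before y := 3*y: ((¬(x > r + 2*u - 9)) → (r + x = 2*u - 18 ∧ x < -6)) ∧ (x > r + 2*u - 9 → (3*y = u - 2 ∧ x < -6))
Answer: WP = ((¬(x > r + 2*u - 9)) → (r + x = 2*u - 18 ∧ x < -6)) ∧ (x > r + 2*u - 9 → (3*y = u - 2 ∧ x < -6))


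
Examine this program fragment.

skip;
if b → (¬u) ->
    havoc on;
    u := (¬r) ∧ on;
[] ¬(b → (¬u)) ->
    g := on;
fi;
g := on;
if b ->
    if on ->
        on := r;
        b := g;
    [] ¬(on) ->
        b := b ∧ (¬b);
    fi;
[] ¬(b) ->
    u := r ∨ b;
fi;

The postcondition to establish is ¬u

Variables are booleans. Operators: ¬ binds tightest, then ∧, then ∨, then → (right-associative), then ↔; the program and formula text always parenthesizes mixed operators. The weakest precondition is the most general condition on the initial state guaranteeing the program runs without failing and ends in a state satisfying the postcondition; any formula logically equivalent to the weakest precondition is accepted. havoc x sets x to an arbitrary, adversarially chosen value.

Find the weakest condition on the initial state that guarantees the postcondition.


Working backward. After the program, ¬u must hold.
Then branch requires (on → (¬u)) ∧ ((¬on) → (¬u)); else branch requires ¬(r ∨ b).
Before the if: (b → ((on → (¬u)) ∧ ((¬on) → (¬u)))) ∧ ((¬b) → (¬(r ∨ b)))
Before g := on: (b → ((on → (¬u)) ∧ ((¬on) → (¬u)))) ∧ ((¬b) → (¬(r ∨ b)))
Then branch requires (b → r) ∧ ((¬b) → (¬(r ∨ b))); else branch requires (b → ((on → (¬u)) ∧ ((¬on) → (¬u)))) ∧ ((¬b) → (¬(r ∨ b))).
Before the if: ((b → (¬u)) → ((b → r) ∧ ((¬b) → (¬(r ∨ b))))) ∧ ((¬(b → (¬u))) → ((b → ((on → (¬u)) ∧ ((¬on) → (¬u)))) ∧ ((¬b) → (¬(r ∨ b)))))
Before skip: ((b → (¬u)) → ((b → r) ∧ ((¬b) → (¬(r ∨ b))))) ∧ ((¬(b → (¬u))) → ((b → ((on → (¬u)) ∧ ((¬on) → (¬u)))) ∧ ((¬b) → (¬(r ∨ b)))))
Answer: WP = ((b → (¬u)) → ((b → r) ∧ ((¬b) → (¬(r ∨ b))))) ∧ ((¬(b → (¬u))) → ((b → ((on → (¬u)) ∧ ((¬on) → (¬u)))) ∧ ((¬b) → (¬(r ∨ b)))))


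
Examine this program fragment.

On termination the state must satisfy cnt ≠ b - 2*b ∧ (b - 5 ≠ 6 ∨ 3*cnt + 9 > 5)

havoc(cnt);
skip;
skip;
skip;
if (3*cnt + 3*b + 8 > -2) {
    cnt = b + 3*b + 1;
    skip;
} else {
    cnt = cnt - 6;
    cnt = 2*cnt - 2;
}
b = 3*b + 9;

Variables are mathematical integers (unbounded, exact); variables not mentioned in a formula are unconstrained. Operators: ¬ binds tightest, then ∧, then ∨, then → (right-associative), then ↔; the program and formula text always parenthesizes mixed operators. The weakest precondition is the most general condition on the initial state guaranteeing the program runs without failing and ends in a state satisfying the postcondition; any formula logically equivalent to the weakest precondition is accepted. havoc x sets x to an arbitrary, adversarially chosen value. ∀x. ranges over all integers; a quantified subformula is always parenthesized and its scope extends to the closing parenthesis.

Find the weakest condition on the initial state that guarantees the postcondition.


Working backward. After the program, the postcondition cnt ≠ b - 2*b ∧ (b - 5 ≠ 6 ∨ 3*cnt + 9 > 5) must hold; in canonical form it is b + cnt ≠ 0 ∧ (b ≠ 11 ∨ 3*cnt > -4).
Before b := 3*b + 9: 3*b + cnt ≠ -9 ∧ (3*b ≠ 2 ∨ 3*cnt > -4)
Then branch requires 7*b ≠ -10 ∧ (3*b ≠ 2 ∨ 12*b > -7); else branch requires 3*b + 2*cnt ≠ 5 ∧ (3*b ≠ 2 ∨ 6*cnt > 38).
Before the if: (3*b + 3*cnt > -10 → (7*b ≠ -10 ∧ (3*b ≠ 2 ∨ 12*b > -7))) ∧ ((¬(3*b + 3*cnt > -10)) → (3*b + 2*cnt ≠ 5 ∧ (3*b ≠ 2 ∨ 6*cnt > 38)))
Before skip: (3*b + 3*cnt > -10 → (7*b ≠ -10 ∧ (3*b ≠ 2 ∨ 12*b > -7))) ∧ ((¬(3*b + 3*cnt > -10)) → (3*b + 2*cnt ≠ 5 ∧ (3*b ≠ 2 ∨ 6*cnt > 38)))
Before skip: (3*b + 3*cnt > -10 → (7*b ≠ -10 ∧ (3*b ≠ 2 ∨ 12*b > -7))) ∧ ((¬(3*b + 3*cnt > -10)) → (3*b + 2*cnt ≠ 5 ∧ (3*b ≠ 2 ∨ 6*cnt > 38)))
Before skip: (3*b + 3*cnt > -10 → (7*b ≠ -10 ∧ (3*b ≠ 2 ∨ 12*b > -7))) ∧ ((¬(3*b + 3*cnt > -10)) → (3*b + 2*cnt ≠ 5 ∧ (3*b ≠ 2 ∨ 6*cnt > 38)))
Before havoc cnt: ∀cnt_1. ((3*b + 3*cnt_1 > -10 → (7*b ≠ -10 ∧ (3*b ≠ 2 ∨ 12*b > -7))) ∧ ((¬(3*b + 3*cnt_1 > -10)) → (3*b + 2*cnt_1 ≠ 5 ∧ (3*b ≠ 2 ∨ 6*cnt_1 > 38))))
Answer: WP = ∀cnt_1. ((3*b + 3*cnt_1 > -10 → (7*b ≠ -10 ∧ (3*b ≠ 2 ∨ 12*b > -7))) ∧ ((¬(3*b + 3*cnt_1 > -10)) → (3*b + 2*cnt_1 ≠ 5 ∧ (3*b ≠ 2 ∨ 6*cnt_1 > 38))))


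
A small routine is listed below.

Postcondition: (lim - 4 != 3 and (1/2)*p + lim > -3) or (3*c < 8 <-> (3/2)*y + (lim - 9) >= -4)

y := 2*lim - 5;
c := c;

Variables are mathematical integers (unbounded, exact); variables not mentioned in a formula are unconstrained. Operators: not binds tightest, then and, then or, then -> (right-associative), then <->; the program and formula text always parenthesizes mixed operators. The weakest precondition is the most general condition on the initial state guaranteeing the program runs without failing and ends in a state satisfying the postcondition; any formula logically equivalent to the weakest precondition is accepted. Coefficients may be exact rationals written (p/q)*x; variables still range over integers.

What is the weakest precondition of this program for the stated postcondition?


Working backward. After the program, the postcondition (lim - 4 != 3 and (1/2)*p + lim > -3) or (3*c < 8 <-> (3/2)*y + (lim - 9) >= -4) must hold; in canonical form it is (lim != 7 and lim + (1/2)*p > -3) or (3*c < 8 <-> lim + (3/2)*y >= 5).
Before c := c: (lim != 7 and lim + (1/2)*p > -3) or (3*c < 8 <-> lim + (3/2)*y >= 5)
Before y := 2*lim - 5: (lim != 7 and lim + (1/2)*p > -3) or (3*c < 8 <-> 4*lim >= 25/2)
Answer: WP = (lim != 7 and lim + (1/2)*p > -3) or (3*c < 8 <-> 4*lim >= 25/2)


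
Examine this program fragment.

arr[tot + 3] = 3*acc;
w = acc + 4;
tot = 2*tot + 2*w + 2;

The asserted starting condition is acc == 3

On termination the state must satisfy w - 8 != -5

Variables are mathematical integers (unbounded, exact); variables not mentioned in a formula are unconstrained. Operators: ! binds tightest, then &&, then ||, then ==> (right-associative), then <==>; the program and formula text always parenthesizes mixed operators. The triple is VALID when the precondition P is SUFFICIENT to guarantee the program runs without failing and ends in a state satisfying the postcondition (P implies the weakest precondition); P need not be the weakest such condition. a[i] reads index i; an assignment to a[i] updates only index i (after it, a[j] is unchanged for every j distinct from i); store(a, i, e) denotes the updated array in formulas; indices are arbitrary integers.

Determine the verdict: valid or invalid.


Working backward. After the program, the postcondition w - 8 != -5 must hold; in canonical form it is w != 3.
Before tot := 2*tot + 2*w + 2: w != 3
Before w := acc + 4: acc != -1
Before arr[tot + 3] := 3*acc: acc != -1
The weakest precondition is acc != -1.
Check whether acc == 3 implies it.
Every state satisfying the precondition satisfies the weakest precondition: the implication holds.
Answer: valid


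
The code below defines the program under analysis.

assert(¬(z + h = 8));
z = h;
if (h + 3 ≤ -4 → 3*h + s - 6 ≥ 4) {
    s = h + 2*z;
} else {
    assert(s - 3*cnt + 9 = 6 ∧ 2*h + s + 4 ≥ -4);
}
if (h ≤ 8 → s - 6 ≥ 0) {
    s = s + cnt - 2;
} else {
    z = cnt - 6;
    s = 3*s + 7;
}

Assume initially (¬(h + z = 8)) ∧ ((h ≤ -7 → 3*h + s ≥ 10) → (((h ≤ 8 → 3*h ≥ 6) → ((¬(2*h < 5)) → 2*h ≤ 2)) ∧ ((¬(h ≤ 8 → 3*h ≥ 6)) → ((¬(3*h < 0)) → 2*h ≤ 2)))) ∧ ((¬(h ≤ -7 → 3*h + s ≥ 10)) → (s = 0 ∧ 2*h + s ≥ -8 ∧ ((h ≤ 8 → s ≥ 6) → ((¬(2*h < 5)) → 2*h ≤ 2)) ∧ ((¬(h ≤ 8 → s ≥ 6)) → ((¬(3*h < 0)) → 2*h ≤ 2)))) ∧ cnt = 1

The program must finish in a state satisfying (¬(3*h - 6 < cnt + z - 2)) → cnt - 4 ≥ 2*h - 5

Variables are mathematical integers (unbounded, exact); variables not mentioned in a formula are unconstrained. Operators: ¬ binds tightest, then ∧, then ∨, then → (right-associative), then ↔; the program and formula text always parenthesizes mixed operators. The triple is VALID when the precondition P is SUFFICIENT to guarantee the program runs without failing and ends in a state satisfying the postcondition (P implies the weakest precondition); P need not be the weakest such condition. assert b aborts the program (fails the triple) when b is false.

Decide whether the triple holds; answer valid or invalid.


Working backward. After the program, the postcondition (¬(3*h - 6 < cnt + z - 2)) → cnt - 4 ≥ 2*h - 5 must hold; in canonical form it is (¬(3*h < cnt + z + 4)) → cnt ≥ 2*h - 1.
Then branch requires (¬(3*h < cnt + z + 4)) → cnt ≥ 2*h - 1; else branch requires (¬(3*h < 2*cnt - 2)) → cnt ≥ 2*h - 1.
Before the if: ((h ≤ 8 → s ≥ 6) → ((¬(3*h < cnt + z + 4)) → cnt ≥ 2*h - 1)) ∧ ((¬(h ≤ 8 → s ≥ 6)) → ((¬(3*h < 2*cnt - 2)) → cnt ≥ 2*h - 1))
Then branch requires ((h ≤ 8 → h + 2*z ≥ 6) → ((¬(3*h < cnt + z + 4)) → cnt ≥ 2*h - 1)) ∧ ((¬(h ≤ 8 → h + 2*z ≥ 6)) → ((¬(3*h < 2*cnt - 2)) → cnt ≥ 2*h - 1)); else branch requires s = 3*cnt - 3 ∧ 2*h + s ≥ -8 ∧ ((h ≤ 8 → s ≥ 6) → ((¬(3*h < cnt + z + 4)) → cnt ≥ 2*h - 1)) ∧ ((¬(h ≤ 8 → s ≥ 6)) → ((¬(3*h < 2*cnt - 2)) → cnt ≥ 2*h - 1)).
Before the if: ((h ≤ -7 → 3*h + s ≥ 10) → (((h ≤ 8 → h + 2*z ≥ 6) → ((¬(3*h < cnt + z + 4)) → cnt ≥ 2*h - 1)) ∧ ((¬(h ≤ 8 → h + 2*z ≥ 6)) → ((¬(3*h < 2*cnt - 2)) → cnt ≥ 2*h - 1)))) ∧ ((¬(h ≤ -7 → 3*h + s ≥ 10)) → (s = 3*cnt - 3 ∧ 2*h + s ≥ -8 ∧ ((h ≤ 8 → s ≥ 6) → ((¬(3*h < cnt + z + 4)) → cnt ≥ 2*h - 1)) ∧ ((¬(h ≤ 8 → s ≥ 6)) → ((¬(3*h < 2*cnt - 2)) → cnt ≥ 2*h - 1))))
Before z := h: ((h ≤ -7 → 3*h + s ≥ 10) → (((h ≤ 8 → 3*h ≥ 6) → ((¬(2*h < cnt + 4)) → cnt ≥ 2*h - 1)) ∧ ((¬(h ≤ 8 → 3*h ≥ 6)) → ((¬(3*h < 2*cnt - 2)) → cnt ≥ 2*h - 1)))) ∧ ((¬(h ≤ -7 → 3*h + s ≥ 10)) → (s = 3*cnt - 3 ∧ 2*h + s ≥ -8 ∧ ((h ≤ 8 → s ≥ 6) → ((¬(2*h < cnt + 4)) → cnt ≥ 2*h - 1)) ∧ ((¬(h ≤ 8 → s ≥ 6)) → ((¬(3*h < 2*cnt - 2)) → cnt ≥ 2*h - 1))))
Before assert ¬(z + h = 8): (¬(h + z = 8)) ∧ ((h ≤ -7 → 3*h + s ≥ 10) → (((h ≤ 8 → 3*h ≥ 6) → ((¬(2*h < cnt + 4)) → cnt ≥ 2*h - 1)) ∧ ((¬(h ≤ 8 → 3*h ≥ 6)) → ((¬(3*h < 2*cnt - 2)) → cnt ≥ 2*h - 1)))) ∧ ((¬(h ≤ -7 → 3*h + s ≥ 10)) → (s = 3*cnt - 3 ∧ 2*h + s ≥ -8 ∧ ((h ≤ 8 → s ≥ 6) → ((¬(2*h < cnt + 4)) → cnt ≥ 2*h - 1)) ∧ ((¬(h ≤ 8 → s ≥ 6)) → ((¬(3*h < 2*cnt - 2)) → cnt ≥ 2*h - 1))))
The weakest precondition is (¬(h + z = 8)) ∧ ((h ≤ -7 → 3*h + s ≥ 10) → (((h ≤ 8 → 3*h ≥ 6) → ((¬(2*h < cnt + 4)) → cnt ≥ 2*h - 1)) ∧ ((¬(h ≤ 8 → 3*h ≥ 6)) → ((¬(3*h < 2*cnt - 2)) → cnt ≥ 2*h - 1)))) ∧ ((¬(h ≤ -7 → 3*h + s ≥ 10)) → (s = 3*cnt - 3 ∧ 2*h + s ≥ -8 ∧ ((h ≤ 8 → s ≥ 6) → ((¬(2*h < cnt + 4)) → cnt ≥ 2*h - 1)) ∧ ((¬(h ≤ 8 → s ≥ 6)) → ((¬(3*h < 2*cnt - 2)) → cnt ≥ 2*h - 1)))).
Check whether (¬(h + z = 8)) ∧ ((h ≤ -7 → 3*h + s ≥ 10) → (((h ≤ 8 → 3*h ≥ 6) → ((¬(2*h < 5)) → 2*h ≤ 2)) ∧ ((¬(h ≤ 8 → 3*h ≥ 6)) → ((¬(3*h < 0)) → 2*h ≤ 2)))) ∧ ((¬(h ≤ -7 → 3*h + s ≥ 10)) → (s = 0 ∧ 2*h + s ≥ -8 ∧ ((h ≤ 8 → s ≥ 6) → ((¬(2*h < 5)) → 2*h ≤ 2)) ∧ ((¬(h ≤ 8 → s ≥ 6)) → ((¬(3*h < 0)) → 2*h ≤ 2)))) ∧ cnt = 1 implies it.
Every state satisfying the precondition satisfies the weakest precondition: the implication holds.
Answer: valid


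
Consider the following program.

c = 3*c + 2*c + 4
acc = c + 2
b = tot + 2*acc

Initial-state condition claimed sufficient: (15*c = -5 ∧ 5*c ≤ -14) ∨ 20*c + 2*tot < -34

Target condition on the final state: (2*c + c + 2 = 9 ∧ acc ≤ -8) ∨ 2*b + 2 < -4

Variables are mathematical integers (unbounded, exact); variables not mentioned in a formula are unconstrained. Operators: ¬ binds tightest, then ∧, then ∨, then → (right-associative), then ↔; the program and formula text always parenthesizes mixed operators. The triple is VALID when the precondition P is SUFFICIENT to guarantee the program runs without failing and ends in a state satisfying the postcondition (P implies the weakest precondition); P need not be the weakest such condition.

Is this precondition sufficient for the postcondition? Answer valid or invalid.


Working backward. After the program, the postcondition (2*c + c + 2 = 9 ∧ acc ≤ -8) ∨ 2*b + 2 < -4 must hold; in canonical form it is (3*c = 7 ∧ acc ≤ -8) ∨ 2*b < -6.
Before b := tot + 2*acc: (3*c = 7 ∧ acc ≤ -8) ∨ 4*acc + 2*tot < -6
Before acc := c + 2: (3*c = 7 ∧ c ≤ -10) ∨ 4*c + 2*tot < -14
Before c := 3*c + 2*c + 4: (15*c = -5 ∧ 5*c ≤ -14) ∨ 20*c + 2*tot < -30
The weakest precondition is (15*c = -5 ∧ 5*c ≤ -14) ∨ 20*c + 2*tot < -30.
Check whether (15*c = -5 ∧ 5*c ≤ -14) ∨ 20*c + 2*tot < -34 implies it.
Every state satisfying the precondition satisfies the weakest precondition: the implication holds.
Answer: valid


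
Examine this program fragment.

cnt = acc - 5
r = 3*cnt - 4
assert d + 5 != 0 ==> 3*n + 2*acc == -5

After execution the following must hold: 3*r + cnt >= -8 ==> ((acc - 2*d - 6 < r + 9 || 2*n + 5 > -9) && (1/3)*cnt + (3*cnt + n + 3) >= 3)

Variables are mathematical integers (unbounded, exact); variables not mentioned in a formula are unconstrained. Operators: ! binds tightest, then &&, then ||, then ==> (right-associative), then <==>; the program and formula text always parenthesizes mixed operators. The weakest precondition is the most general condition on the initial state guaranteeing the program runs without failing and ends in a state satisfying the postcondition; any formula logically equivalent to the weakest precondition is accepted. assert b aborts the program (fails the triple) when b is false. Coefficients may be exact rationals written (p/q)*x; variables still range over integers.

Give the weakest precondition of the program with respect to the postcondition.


Working backward. After the program, the postcondition 3*r + cnt >= -8 ==> ((acc - 2*d - 6 < r + 9 || 2*n + 5 > -9) && (1/3)*cnt + (3*cnt + n + 3) >= 3) must hold; in canonical form it is cnt + 3*r >= -8 ==> ((acc < 2*d + r + 15 || 2*n > -14) && (10/3)*cnt + n >= 0).
Before assert d + 5 != 0 ==> 3*n + 2*acc == -5: (d != -5 ==> 2*acc + 3*n == -5) && (cnt + 3*r >= -8 ==> ((acc < 2*d + r + 15 || 2*n > -14) && (10/3)*cnt + n >= 0))
Before r := 3*cnt - 4: (d != -5 ==> 2*acc + 3*n == -5) && (10*cnt >= 4 ==> ((acc < 3*cnt + 2*d + 11 || 2*n > -14) && (10/3)*cnt + n >= 0))
Before cnt := acc - 5: (d != -5 ==> 2*acc + 3*n == -5) && (10*acc >= 54 ==> ((2*acc + 2*d > 4 || 2*n > -14) && (10/3)*acc + n >= 50/3))
Answer: WP = (d != -5 ==> 2*acc + 3*n == -5) && (10*acc >= 54 ==> ((2*acc + 2*d > 4 || 2*n > -14) && (10/3)*acc + n >= 50/3))


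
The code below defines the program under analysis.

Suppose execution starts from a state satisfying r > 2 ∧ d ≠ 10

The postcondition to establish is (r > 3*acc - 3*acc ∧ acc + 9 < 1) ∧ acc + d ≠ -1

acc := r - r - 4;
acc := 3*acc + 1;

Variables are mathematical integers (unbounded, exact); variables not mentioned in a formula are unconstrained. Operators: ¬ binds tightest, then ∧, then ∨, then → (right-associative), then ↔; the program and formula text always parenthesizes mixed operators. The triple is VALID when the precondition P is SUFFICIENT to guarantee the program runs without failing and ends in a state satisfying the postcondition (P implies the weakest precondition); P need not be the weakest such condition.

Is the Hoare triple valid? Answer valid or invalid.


Working backward. After the program, the postcondition (r > 3*acc - 3*acc ∧ acc + 9 < 1) ∧ acc + d ≠ -1 must hold; in canonical form it is r > 0 ∧ acc < -8 ∧ acc + d ≠ -1.
Before acc := 3*acc + 1: r > 0 ∧ 3*acc < -9 ∧ 3*acc + d ≠ -2
Before acc := r - r - 4: r > 0 ∧ d ≠ 10
The weakest precondition is r > 0 ∧ d ≠ 10.
Check whether r > 2 ∧ d ≠ 10 implies it.
Every state satisfying the precondition satisfies the weakest precondition: the implication holds.
Answer: valid


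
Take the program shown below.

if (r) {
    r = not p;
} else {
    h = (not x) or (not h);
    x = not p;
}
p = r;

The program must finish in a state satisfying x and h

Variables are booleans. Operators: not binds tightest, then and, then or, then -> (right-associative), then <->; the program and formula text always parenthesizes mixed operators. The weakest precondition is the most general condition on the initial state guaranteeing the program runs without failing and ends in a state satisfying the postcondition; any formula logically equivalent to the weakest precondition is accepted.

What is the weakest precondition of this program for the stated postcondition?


Working backward. After the program, x and h must hold.
Before p := r: x and h
Then branch requires x and h; else branch requires (not p) and ((not x) or (not h)).
Before the if: (r -> (x and h)) and ((not r) -> ((not p) and ((not x) or (not h))))
Answer: WP = (r -> (x and h)) and ((not r) -> ((not p) and ((not x) or (not h))))


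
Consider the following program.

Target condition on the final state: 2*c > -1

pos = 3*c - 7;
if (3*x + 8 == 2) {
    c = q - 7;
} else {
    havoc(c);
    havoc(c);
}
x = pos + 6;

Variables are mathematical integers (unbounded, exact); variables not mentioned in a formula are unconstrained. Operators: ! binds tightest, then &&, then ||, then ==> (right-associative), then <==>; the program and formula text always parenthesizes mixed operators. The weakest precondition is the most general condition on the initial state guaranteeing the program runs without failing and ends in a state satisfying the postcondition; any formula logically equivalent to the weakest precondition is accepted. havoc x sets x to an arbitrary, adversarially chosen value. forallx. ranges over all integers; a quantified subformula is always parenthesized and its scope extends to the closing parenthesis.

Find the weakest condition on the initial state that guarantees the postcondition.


Working backward. After the program, 2*c > -1 must hold.
Before x := pos + 6: 2*c > -1
Then branch requires 2*q > 13; else branch requires forall c_1. 2*c_1 > -1.
Before the if: (3*x == -6 ==> 2*q > 13) && ((!(3*x == -6)) ==> (forall c_1. 2*c_1 > -1))
Before pos := 3*c - 7: (3*x == -6 ==> 2*q > 13) && ((!(3*x == -6)) ==> (forall c_1. 2*c_1 > -1))
Answer: WP = (3*x == -6 ==> 2*q > 13) && ((!(3*x == -6)) ==> (forall c_1. 2*c_1 > -1))


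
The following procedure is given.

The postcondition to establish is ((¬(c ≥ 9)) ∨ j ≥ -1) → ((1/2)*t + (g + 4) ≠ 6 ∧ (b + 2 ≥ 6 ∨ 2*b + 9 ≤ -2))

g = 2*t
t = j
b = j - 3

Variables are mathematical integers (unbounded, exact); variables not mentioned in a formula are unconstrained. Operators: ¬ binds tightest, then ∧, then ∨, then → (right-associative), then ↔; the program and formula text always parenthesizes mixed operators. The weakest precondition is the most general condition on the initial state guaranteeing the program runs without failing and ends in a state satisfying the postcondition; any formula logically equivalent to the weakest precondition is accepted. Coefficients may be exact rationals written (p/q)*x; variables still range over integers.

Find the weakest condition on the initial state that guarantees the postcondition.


Working backward. After the program, the postcondition ((¬(c ≥ 9)) ∨ j ≥ -1) → ((1/2)*t + (g + 4) ≠ 6 ∧ (b + 2 ≥ 6 ∨ 2*b + 9 ≤ -2)) must hold; in canonical form it is ((¬(c ≥ 9)) ∨ j ≥ -1) → (g + (1/2)*t ≠ 2 ∧ (b ≥ 4 ∨ 2*b ≤ -11)).
Before b := j - 3: ((¬(c ≥ 9)) ∨ j ≥ -1) → (g + (1/2)*t ≠ 2 ∧ (j ≥ 7 ∨ 2*j ≤ -5))
Before t := j: ((¬(c ≥ 9)) ∨ j ≥ -1) → (g + (1/2)*j ≠ 2 ∧ (j ≥ 7 ∨ 2*j ≤ -5))
Before g := 2*t: ((¬(c ≥ 9)) ∨ j ≥ -1) → ((1/2)*j + 2*t ≠ 2 ∧ (j ≥ 7 ∨ 2*j ≤ -5))
Answer: WP = ((¬(c ≥ 9)) ∨ j ≥ -1) → ((1/2)*j + 2*t ≠ 2 ∧ (j ≥ 7 ∨ 2*j ≤ -5))


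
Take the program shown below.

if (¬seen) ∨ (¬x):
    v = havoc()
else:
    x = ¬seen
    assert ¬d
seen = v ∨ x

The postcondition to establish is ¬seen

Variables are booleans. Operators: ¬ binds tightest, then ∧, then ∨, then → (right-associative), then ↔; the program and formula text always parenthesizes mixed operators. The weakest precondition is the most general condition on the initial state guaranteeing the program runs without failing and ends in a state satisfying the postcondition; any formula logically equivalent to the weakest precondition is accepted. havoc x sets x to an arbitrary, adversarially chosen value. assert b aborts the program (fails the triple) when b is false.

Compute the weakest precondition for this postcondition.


Working backward. After the program, ¬seen must hold.
Before seen := v ∨ x: ¬(v ∨ x)
Then branch requires false; else branch requires (¬d) ∧ (¬(v ∨ (¬seen))).
Before the if: (¬((¬seen) ∨ (¬x))) ∧ ((¬((¬seen) ∨ (¬x))) → ((¬d) ∧ (¬(v ∨ (¬seen)))))
Answer: WP = (¬((¬seen) ∨ (¬x))) ∧ ((¬((¬seen) ∨ (¬x))) → ((¬d) ∧ (¬(v ∨ (¬seen)))))


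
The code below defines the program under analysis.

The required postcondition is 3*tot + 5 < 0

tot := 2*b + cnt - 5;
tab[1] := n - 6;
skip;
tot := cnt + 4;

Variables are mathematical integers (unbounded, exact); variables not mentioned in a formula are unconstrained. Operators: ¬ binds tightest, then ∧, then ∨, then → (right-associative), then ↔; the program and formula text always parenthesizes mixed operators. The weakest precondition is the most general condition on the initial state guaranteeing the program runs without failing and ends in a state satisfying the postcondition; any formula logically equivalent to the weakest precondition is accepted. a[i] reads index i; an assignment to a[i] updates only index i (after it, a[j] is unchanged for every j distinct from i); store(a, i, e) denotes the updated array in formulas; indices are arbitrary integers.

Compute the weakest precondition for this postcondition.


Working backward. After the program, the postcondition 3*tot + 5 < 0 must hold; in canonical form it is 3*tot < -5.
Before tot := cnt + 4: 3*cnt < -17
Before skip: 3*cnt < -17
Before tab[1] := n - 6: 3*cnt < -17
Before tot := 2*b + cnt - 5: 3*cnt < -17
Answer: WP = 3*cnt < -17


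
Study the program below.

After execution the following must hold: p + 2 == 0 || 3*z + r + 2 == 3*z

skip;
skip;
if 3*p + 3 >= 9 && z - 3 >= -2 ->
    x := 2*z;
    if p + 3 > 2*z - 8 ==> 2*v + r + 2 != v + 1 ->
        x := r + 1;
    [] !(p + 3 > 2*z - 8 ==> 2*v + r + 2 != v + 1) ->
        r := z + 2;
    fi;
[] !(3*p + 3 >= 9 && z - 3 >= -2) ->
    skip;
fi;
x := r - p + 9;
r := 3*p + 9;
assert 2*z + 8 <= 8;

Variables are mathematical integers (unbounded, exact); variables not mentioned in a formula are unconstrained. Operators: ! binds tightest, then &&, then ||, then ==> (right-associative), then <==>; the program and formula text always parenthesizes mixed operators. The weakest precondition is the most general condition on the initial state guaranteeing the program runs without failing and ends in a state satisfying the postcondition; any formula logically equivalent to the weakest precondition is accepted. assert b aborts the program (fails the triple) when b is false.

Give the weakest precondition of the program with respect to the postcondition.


Working backward. After the program, the postcondition p + 2 == 0 || 3*z + r + 2 == 3*z must hold; in canonical form it is p == -2 || r == -2.
Before assert 2*z + 8 <= 8: 2*z <= 0 && (p == -2 || r == -2)
Before r := 3*p + 9: 2*z <= 0 && (p == -2 || 3*p == -11)
Before x := r - p + 9: 2*z <= 0 && (p == -2 || 3*p == -11)
Then branch requires ((p > 2*z - 11 ==> r + v != -1) ==> (2*z <= 0 && (p == -2 || 3*p == -11))) && ((!(p > 2*z - 11 ==> r + v != -1)) ==> (2*z <= 0 && (p == -2 || 3*p == -11))); else branch requires 2*z <= 0 && (p == -2 || 3*p == -11).
Before the if: ((3*p >= 6 && z >= 1) ==> (((p > 2*z - 11 ==> r + v != -1) ==> (2*z <= 0 && (p == -2 || 3*p == -11))) && ((!(p > 2*z - 11 ==> r + v != -1)) ==> (2*z <= 0 && (p == -2 || 3*p == -11))))) && ((!(3*p >= 6 && z >= 1)) ==> (2*z <= 0 && (p == -2 || 3*p == -11)))
Before skip: ((3*p >= 6 && z >= 1) ==> (((p > 2*z - 11 ==> r + v != -1) ==> (2*z <= 0 && (p == -2 || 3*p == -11))) && ((!(p > 2*z - 11 ==> r + v != -1)) ==> (2*z <= 0 && (p == -2 || 3*p == -11))))) && ((!(3*p >= 6 && z >= 1)) ==> (2*z <= 0 && (p == -2 || 3*p == -11)))
Before skip: ((3*p >= 6 && z >= 1) ==> (((p > 2*z - 11 ==> r + v != -1) ==> (2*z <= 0 && (p == -2 || 3*p == -11))) && ((!(p > 2*z - 11 ==> r + v != -1)) ==> (2*z <= 0 && (p == -2 || 3*p == -11))))) && ((!(3*p >= 6 && z >= 1)) ==> (2*z <= 0 && (p == -2 || 3*p == -11)))
Answer: WP = ((3*p >= 6 && z >= 1) ==> (((p > 2*z - 11 ==> r + v != -1) ==> (2*z <= 0 && (p == -2 || 3*p == -11))) && ((!(p > 2*z - 11 ==> r + v != -1)) ==> (2*z <= 0 && (p == -2 || 3*p == -11))))) && ((!(3*p >= 6 && z >= 1)) ==> (2*z <= 0 && (p == -2 || 3*p == -11)))


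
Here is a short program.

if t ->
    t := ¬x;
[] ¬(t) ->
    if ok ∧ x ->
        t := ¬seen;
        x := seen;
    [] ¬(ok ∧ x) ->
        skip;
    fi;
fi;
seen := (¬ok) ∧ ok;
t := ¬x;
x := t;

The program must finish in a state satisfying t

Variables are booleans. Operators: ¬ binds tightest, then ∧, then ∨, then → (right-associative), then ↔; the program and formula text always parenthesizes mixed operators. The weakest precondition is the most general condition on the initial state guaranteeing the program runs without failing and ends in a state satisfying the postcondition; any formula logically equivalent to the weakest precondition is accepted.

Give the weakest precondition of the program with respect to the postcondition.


Working backward. After the program, t must hold.
Before x := t: t
Before t := ¬x: ¬x
Before seen := (¬ok) ∧ ok: ¬x
Then branch requires ¬x; else branch requires ((ok ∧ x) → (¬seen)) ∧ ((¬(ok ∧ x)) → (¬x)).
Before the if: (t → (¬x)) ∧ ((¬t) → (((ok ∧ x) → (¬seen)) ∧ ((¬(ok ∧ x)) → (¬x))))
Answer: WP = (t → (¬x)) ∧ ((¬t) → (((ok ∧ x) → (¬seen)) ∧ ((¬(ok ∧ x)) → (¬x))))


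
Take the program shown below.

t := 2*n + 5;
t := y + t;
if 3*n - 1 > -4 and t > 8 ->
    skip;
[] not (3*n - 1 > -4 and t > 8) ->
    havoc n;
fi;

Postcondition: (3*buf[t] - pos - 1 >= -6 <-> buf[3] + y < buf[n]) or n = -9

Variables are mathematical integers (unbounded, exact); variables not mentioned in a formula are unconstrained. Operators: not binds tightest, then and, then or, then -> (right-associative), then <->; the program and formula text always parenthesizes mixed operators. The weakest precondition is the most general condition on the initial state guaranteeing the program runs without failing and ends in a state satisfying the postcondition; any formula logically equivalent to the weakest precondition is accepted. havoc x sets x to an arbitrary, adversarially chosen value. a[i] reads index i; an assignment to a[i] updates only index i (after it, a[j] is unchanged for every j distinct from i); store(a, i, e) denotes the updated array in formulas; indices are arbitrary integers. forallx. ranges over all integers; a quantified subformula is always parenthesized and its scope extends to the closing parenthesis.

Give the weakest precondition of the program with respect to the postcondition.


Working backward. After the program, the postcondition (3*buf[t] - pos - 1 >= -6 <-> buf[3] + y < buf[n]) or n = -9 must hold; in canonical form it is (3*buf[t] >= pos - 5 <-> buf[3] + y < buf[n]) or n = -9.
Then branch requires (3*buf[t] >= pos - 5 <-> buf[3] + y < buf[n]) or n = -9; else branch requires forall n_1. ((3*buf[t] >= pos - 5 <-> buf[3] + y < buf[n_1]) or n_1 = -9).
Before the if: ((3*n > -3 and t > 8) -> ((3*buf[t] >= pos - 5 <-> buf[3] + y < buf[n]) or n = -9)) and ((not (3*n > -3 and t > 8)) -> (forall n_1. ((3*buf[t] >= pos - 5 <-> buf[3] + y < buf[n_1]) or n_1 = -9)))
Before t := y + t: ((3*n > -3 and t + y > 8) -> ((3*buf[t + y] >= pos - 5 <-> buf[3] + y < buf[n]) or n = -9)) and ((not (3*n > -3 and t + y > 8)) -> (forall n_1. ((3*buf[t + y] >= pos - 5 <-> buf[3] + y < buf[n_1]) or n_1 = -9)))
Before t := 2*n + 5: ((3*n > -3 and 2*n + y > 3) -> ((3*buf[2*n + y + 5] >= pos - 5 <-> buf[3] + y < buf[n]) or n = -9)) and ((not (3*n > -3 and 2*n + y > 3)) -> (forall n_1. ((3*buf[2*n + y + 5] >= pos - 5 <-> buf[3] + y < buf[n_1]) or n_1 = -9)))
Answer: WP = ((3*n > -3 and 2*n + y > 3) -> ((3*buf[2*n + y + 5] >= pos - 5 <-> buf[3] + y < buf[n]) or n = -9)) and ((not (3*n > -3 and 2*n + y > 3)) -> (forall n_1. ((3*buf[2*n + y + 5] >= pos - 5 <-> buf[3] + y < buf[n_1]) or n_1 = -9)))


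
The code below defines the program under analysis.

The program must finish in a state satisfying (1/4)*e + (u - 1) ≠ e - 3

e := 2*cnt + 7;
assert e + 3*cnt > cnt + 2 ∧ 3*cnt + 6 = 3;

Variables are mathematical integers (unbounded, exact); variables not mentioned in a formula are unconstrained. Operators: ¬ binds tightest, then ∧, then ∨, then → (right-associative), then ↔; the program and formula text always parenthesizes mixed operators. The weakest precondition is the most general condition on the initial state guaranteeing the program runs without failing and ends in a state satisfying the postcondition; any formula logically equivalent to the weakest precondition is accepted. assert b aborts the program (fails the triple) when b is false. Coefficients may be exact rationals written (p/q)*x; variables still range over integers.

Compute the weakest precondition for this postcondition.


Working backward. After the program, the postcondition (1/4)*e + (u - 1) ≠ e - 3 must hold; in canonical form it is u ≠ (3/4)*e - 2.
Before assert e + 3*cnt > cnt + 2 ∧ 3*cnt + 6 = 3: 2*cnt + e > 2 ∧ 3*cnt = -3 ∧ u ≠ (3/4)*e - 2
Before e := 2*cnt + 7: 4*cnt > -5 ∧ 3*cnt = -3 ∧ u ≠ (3/2)*cnt + 13/4
Answer: WP = 4*cnt > -5 ∧ 3*cnt = -3 ∧ u ≠ (3/2)*cnt + 13/4


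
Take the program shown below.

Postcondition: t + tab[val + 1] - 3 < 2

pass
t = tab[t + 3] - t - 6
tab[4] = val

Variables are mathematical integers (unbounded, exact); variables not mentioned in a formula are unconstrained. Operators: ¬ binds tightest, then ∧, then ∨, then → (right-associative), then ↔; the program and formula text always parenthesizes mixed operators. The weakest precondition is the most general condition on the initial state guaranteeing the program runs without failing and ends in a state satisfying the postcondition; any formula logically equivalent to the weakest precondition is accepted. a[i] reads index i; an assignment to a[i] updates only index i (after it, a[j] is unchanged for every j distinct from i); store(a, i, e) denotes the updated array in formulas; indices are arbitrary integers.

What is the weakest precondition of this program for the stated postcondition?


Working backward. After the program, the postcondition t + tab[val + 1] - 3 < 2 must hold; in canonical form it is tab[val + 1] + t < 5.
Before tab[4] := val: store(tab, 4, val)[val + 1] + t < 5
Before t := tab[t + 3] - t - 6: tab[t + 3] + store(tab, 4, val)[val + 1] < t + 11
Before skip: tab[t + 3] + store(tab, 4, val)[val + 1] < t + 11
Answer: WP = tab[t + 3] + store(tab, 4, val)[val + 1] < t + 11


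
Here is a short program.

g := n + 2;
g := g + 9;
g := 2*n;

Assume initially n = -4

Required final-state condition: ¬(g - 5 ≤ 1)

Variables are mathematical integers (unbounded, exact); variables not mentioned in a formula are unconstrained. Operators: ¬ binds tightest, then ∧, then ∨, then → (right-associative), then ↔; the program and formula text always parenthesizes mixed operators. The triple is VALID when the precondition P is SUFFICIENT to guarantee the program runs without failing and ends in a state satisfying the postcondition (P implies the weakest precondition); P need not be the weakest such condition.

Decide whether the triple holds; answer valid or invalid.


Working backward. After the program, the postcondition ¬(g - 5 ≤ 1) must hold; in canonical form it is ¬(g ≤ 6).
Before g := 2*n: ¬(2*n ≤ 6)
Before g := g + 9: ¬(2*n ≤ 6)
Before g := n + 2: ¬(2*n ≤ 6)
The weakest precondition is ¬(2*n ≤ 6).
Check whether n = -4 implies it.
Countermodel: at the initial state n = -4, the precondition holds but the weakest precondition fails.
Answer: invalid
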